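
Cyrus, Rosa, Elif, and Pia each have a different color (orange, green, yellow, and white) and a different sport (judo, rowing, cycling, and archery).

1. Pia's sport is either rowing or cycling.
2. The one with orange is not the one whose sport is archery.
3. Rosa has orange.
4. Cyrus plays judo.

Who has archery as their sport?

Elif

Clue 1 rules out Pia for the one with sport archery.
With clues 1–3, Rosa is impossible for the one with sport archery.
With clues 1–4, Cyrus is impossible for the one with sport archery.
That leaves Elif.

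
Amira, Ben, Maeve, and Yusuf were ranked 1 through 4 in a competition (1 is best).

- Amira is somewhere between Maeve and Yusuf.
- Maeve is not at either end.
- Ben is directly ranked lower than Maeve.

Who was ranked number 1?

Yusuf

With clue 1, Amira is ruled out for rank 1.
With clues 1–2, Maeve is ruled out for rank 1.
With clues 1–3, Ben is ruled out for rank 1.
So rank 1 is Yusuf.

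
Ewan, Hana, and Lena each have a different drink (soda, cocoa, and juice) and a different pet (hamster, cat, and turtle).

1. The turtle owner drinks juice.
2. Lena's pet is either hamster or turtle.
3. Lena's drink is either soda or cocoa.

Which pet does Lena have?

With clues 1–2, cat is impossible for Lena's pet.
With clues 1–3, turtle is impossible for Lena's pet.
That leaves hamster.

hamster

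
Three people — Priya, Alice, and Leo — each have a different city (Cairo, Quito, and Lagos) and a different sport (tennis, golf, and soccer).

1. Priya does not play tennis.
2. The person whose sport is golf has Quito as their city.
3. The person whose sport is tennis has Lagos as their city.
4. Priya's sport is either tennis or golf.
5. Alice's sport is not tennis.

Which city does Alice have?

With clues 1–4, Quito is impossible for Alice's city.
With clues 1–5, Lagos is impossible for Alice's city.
That leaves Cairo.

Cairo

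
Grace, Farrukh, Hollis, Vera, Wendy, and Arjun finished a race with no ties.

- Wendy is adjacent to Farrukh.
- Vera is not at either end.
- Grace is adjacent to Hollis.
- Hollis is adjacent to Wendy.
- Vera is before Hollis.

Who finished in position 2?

Vera

With clues 1–3, Arjun is ruled out for place 2.
With clues 1–4, Farrukh and Grace are ruled out for place 2.
With clues 1–5, Hollis and Wendy are ruled out for place 2.
So place 2 is Vera.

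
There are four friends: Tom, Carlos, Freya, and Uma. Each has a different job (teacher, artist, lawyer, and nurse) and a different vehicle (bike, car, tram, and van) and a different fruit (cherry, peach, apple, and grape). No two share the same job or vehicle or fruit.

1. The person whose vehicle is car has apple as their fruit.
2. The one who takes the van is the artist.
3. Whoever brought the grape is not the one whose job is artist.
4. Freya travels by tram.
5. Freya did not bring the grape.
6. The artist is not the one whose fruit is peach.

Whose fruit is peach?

With clues 1–6, Carlos, Tom, and Uma are impossible for the one with fruit peach.
That leaves Freya.

Freya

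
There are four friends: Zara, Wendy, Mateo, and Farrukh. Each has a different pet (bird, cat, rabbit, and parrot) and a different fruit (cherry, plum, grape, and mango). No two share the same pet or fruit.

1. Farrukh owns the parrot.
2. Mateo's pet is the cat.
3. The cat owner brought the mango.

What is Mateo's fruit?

With clues 1–3, cherry, grape, and plum are impossible for Mateo's fruit.
That leaves mango.

mango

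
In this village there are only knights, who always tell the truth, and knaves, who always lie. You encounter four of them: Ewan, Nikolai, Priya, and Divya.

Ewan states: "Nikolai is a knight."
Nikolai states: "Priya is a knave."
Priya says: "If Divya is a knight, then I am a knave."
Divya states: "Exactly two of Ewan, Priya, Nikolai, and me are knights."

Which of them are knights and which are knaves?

Consider Ewan. Suppose Ewan is a knight.
Then no assignment of the remaining roles makes every statement match its speaker's type — contradiction.
So Ewan is a knave.
Consider Nikolai. Suppose Nikolai is a knight.
Then Ewan's statement comes out true, contradicting Ewan being a knave.
So Nikolai is a knave.
Consider Priya. Suppose Priya is a knave.
Then Nikolai's statement comes out true, contradicting Nikolai being a knave.
So Priya is a knight.
Consider Divya. Suppose Divya is a knight.
Then Priya's statement comes out false, contradicting Priya being a knight.
So Divya is a knave.

Ewan: knave, Nikolai: knave, Priya: knight, Divya: knave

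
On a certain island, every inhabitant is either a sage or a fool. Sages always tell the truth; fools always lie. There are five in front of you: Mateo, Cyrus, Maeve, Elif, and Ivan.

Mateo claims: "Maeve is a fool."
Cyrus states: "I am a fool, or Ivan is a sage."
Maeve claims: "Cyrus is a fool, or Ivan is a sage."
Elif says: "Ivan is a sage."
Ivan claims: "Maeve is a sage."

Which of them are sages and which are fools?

Consider Mateo. Suppose Mateo is a sage.
Then no assignment of the remaining roles makes every statement match its speaker's type — contradiction.
So Mateo is a fool.
Consider Cyrus. Suppose Cyrus is a fool.
Then Cyrus's own statement would have to be false, but it can't be — contradiction.
So Cyrus is a sage.
Consider Maeve. Suppose Maeve is a fool.
Then Mateo's statement comes out true, contradicting Mateo being a fool.
So Maeve is a sage.
With that fixed, Ivan's statement is true, so Ivan is a sage.
With that fixed, Elif's statement is true, so Elif is a sage.

Mateo: fool, Cyrus: sage, Maeve: sage, Elif: sage, Ivan: sage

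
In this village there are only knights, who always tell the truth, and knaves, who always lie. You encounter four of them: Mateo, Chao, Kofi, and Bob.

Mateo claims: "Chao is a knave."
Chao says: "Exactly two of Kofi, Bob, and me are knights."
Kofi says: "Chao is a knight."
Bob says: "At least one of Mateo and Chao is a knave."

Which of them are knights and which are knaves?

Mateo: knight, Chao: knave, Kofi: knave, Bob: knight

Consider Mateo. Suppose Mateo is a knave.
Then no assignment of the remaining roles makes every statement match its speaker's type — contradiction.
So Mateo is a knight.
Consider Chao. Suppose Chao is a knight.
Then Mateo's statement comes out false, contradicting Mateo being a knight.
So Chao is a knave.
With that fixed, Kofi's statement is false, so Kofi is a knave.
With that fixed, Bob's statement is true, so Bob is a knight.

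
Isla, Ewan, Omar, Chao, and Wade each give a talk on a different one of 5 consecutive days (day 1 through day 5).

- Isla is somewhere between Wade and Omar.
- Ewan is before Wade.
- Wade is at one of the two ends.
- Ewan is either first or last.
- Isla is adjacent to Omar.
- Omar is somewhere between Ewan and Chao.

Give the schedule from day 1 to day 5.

Ewan, Omar, Isla, Chao, Wade

From clue 1: Isla is in {2,3,4}.
From clues 1–3: Wade → day 5.
From clues 1–4: Ewan → day 1.
From clues 1–5: Isla is in {3,4}.
From clues 1–6: Omar → day 2, Isla → day 3, Chao → day 4.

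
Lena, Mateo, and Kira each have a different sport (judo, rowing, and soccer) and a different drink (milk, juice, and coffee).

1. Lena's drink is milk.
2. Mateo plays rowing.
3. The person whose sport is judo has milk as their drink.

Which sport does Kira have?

With clues 1–2, rowing is impossible for Kira's sport.
With clues 1–3, judo is impossible for Kira's sport.
That leaves soccer.

soccer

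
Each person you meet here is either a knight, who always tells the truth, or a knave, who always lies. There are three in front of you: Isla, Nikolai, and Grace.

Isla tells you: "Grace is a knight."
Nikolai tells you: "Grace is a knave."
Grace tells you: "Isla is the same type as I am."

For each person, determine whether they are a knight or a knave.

Isla: knight, Nikolai: knave, Grace: knight

Consider Isla. Suppose Isla is a knave.
Then whichever role Grace has, Grace's statement has the wrong truth value — contradiction.
So Isla is a knight.
Consider Nikolai. Suppose Nikolai is a knight.
Then no assignment of the remaining roles makes every statement match its speaker's type — contradiction.
So Nikolai is a knave.
Consider Grace. Suppose Grace is a knave.
Then Isla's statement comes out false, contradicting Isla being a knight.
So Grace is a knight.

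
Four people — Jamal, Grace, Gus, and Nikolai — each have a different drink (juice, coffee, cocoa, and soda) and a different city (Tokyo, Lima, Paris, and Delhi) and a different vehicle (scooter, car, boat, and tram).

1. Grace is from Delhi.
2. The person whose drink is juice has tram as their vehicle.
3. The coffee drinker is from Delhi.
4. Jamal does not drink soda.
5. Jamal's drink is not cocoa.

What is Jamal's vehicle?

With clues 1–5, boat, car, and scooter are impossible for Jamal's vehicle.
That leaves tram.

tram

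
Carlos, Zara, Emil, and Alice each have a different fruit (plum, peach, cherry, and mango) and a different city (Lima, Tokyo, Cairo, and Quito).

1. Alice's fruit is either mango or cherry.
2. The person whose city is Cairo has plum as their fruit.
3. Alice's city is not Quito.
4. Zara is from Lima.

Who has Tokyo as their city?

Alice

With clues 1–4, Carlos, Emil, and Zara are impossible for the one with city Tokyo.
That leaves Alice.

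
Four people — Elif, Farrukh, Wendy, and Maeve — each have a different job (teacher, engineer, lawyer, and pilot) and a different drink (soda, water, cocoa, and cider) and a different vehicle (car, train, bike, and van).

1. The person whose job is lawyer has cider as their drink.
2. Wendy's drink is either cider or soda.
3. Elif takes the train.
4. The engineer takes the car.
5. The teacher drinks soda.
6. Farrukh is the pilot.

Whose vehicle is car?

Maeve

With clues 1–3, Elif is impossible for the one with vehicle car.
With clues 1–5, Wendy is impossible for the one with vehicle car.
With clues 1–6, Farrukh is impossible for the one with vehicle car.
That leaves Maeve.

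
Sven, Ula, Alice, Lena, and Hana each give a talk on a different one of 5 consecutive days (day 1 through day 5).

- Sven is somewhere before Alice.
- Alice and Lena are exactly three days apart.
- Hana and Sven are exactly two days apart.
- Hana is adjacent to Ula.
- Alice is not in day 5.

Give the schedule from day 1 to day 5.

Sven, Alice, Hana, Ula, Lena

From clue 1: Sven is in {1,2,3,4}.
From clues 1–2: Alice is in {2,4,5}.
From clues 1–3: Sven is in {1,3}.
From clues 1–4: Sven → day 1, Hana → day 3, Ula → day 4.
From clues 1–5: Alice → day 2, Lena → day 5.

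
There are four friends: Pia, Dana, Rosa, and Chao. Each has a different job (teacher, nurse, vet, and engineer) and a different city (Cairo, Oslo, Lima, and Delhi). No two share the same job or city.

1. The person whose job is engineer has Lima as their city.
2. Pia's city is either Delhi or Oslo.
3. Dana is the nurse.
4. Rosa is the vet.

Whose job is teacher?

Pia

With clues 1–3, Dana is impossible for the one with job teacher.
With clues 1–4, Chao and Rosa are impossible for the one with job teacher.
That leaves Pia.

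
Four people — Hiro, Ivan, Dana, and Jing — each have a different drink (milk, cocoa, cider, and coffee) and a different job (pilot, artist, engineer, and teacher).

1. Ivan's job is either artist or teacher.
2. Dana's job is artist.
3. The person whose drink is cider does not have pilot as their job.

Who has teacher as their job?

Ivan

With clues 1–2, Dana, Hiro, and Jing are impossible for the one with job teacher.
That leaves Ivan.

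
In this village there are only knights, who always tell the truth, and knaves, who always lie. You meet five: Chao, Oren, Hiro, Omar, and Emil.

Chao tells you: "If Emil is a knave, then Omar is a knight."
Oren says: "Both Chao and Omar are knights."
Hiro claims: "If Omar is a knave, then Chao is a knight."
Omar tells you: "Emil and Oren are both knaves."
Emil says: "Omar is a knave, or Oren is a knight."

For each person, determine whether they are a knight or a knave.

Consider Chao. Suppose Chao is a knave.
Then no assignment of the remaining roles makes every statement match its speaker's type — contradiction.
So Chao is a knight.
With that fixed, Hiro's statement is true, so Hiro is a knight.
Consider Oren. Suppose Oren is a knight.
Then no assignment of the remaining roles makes every statement match its speaker's type — contradiction.
So Oren is a knave.
Consider Omar. Suppose Omar is a knight.
Then Oren's statement comes out true, contradicting Oren being a knave.
So Omar is a knave.
With that fixed, Emil's statement is true, so Emil is a knight.

Chao: knight, Oren: knave, Hiro: knight, Omar: knave, Emil: knight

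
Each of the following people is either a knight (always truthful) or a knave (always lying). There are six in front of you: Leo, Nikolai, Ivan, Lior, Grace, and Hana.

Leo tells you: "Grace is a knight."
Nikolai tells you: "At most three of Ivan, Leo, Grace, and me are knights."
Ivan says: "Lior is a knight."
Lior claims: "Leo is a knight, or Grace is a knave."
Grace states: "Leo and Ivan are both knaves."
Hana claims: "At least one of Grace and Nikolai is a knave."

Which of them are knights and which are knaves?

Consider Leo. Suppose Leo is a knight.
Then no assignment of the remaining roles makes every statement match its speaker's type — contradiction.
So Leo is a knave.
With that fixed, Nikolai's statement is true, so Nikolai is a knight.
Consider Ivan. Suppose Ivan is a knave.
Then no assignment of the remaining roles makes every statement match its speaker's type — contradiction.
So Ivan is a knight.
With that fixed, Grace's statement is false, so Grace is a knave.
With that fixed, Hana's statement is true, so Hana is a knight.
With that fixed, Lior's statement is true, so Lior is a knight.

Leo: knave, Nikolai: knight, Ivan: knight, Lior: knight, Grace: knave, Hana: knight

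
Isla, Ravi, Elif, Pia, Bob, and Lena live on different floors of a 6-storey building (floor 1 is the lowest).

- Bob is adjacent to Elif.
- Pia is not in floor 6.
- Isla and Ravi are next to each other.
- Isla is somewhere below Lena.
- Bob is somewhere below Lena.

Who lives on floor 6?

With clues 1–2, Pia is ruled out for floor 6.
With clues 1–4, Isla and Ravi are ruled out for floor 6.
With clues 1–5, Bob and Elif are ruled out for floor 6.
So floor 6 is Lena.

Lena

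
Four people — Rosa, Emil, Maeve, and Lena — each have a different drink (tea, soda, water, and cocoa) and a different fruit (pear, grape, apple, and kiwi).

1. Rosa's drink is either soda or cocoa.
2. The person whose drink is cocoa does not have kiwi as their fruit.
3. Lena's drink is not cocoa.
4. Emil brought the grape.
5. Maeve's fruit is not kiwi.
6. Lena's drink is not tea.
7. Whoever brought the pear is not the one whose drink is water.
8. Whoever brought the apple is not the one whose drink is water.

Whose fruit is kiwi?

Lena

With clues 1–4, Emil is impossible for the one with fruit kiwi.
With clues 1–5, Maeve is impossible for the one with fruit kiwi.
With clues 1–8, Rosa is impossible for the one with fruit kiwi.
That leaves Lena.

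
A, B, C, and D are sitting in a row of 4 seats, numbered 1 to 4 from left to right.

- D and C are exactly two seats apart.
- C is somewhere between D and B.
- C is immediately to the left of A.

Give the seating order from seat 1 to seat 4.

B, C, A, D

From clues 1–2: A is in {2,3}.
From clues 1–3: B → seat 1, C → seat 2, A → seat 3, D → seat 4.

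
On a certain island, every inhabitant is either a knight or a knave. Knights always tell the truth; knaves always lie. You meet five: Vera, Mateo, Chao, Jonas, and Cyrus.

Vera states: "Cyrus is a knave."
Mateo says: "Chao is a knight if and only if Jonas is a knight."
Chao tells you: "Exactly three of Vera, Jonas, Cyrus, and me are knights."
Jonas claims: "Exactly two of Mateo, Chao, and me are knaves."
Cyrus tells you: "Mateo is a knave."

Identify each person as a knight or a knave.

Consider Vera. Suppose Vera is a knight.
Then no assignment of the remaining roles makes every statement match its speaker's type — contradiction.
So Vera is a knave.
Consider Mateo. Suppose Mateo is a knight.
Then no assignment of the remaining roles makes every statement match its speaker's type — contradiction.
So Mateo is a knave.
With that fixed, Cyrus's statement is true, so Cyrus is a knight.
Consider Chao. Suppose Chao is a knight.
Then whichever role Jonas has, Jonas's statement has the wrong truth value — contradiction.
So Chao is a knave.
Consider Jonas. Suppose Jonas is a knave.
Then Mateo's statement comes out true, contradicting Mateo being a knave.
So Jonas is a knight.

Vera: knave, Mateo: knave, Chao: knave, Jonas: knight, Cyrus: knight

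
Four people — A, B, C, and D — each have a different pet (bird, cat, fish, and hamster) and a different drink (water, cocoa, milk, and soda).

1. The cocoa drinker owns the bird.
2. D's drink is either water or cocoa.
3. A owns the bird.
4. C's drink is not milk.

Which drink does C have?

soda

With clues 1–3, cocoa and water are impossible for C's drink.
With clues 1–4, milk is impossible for C's drink.
That leaves soda.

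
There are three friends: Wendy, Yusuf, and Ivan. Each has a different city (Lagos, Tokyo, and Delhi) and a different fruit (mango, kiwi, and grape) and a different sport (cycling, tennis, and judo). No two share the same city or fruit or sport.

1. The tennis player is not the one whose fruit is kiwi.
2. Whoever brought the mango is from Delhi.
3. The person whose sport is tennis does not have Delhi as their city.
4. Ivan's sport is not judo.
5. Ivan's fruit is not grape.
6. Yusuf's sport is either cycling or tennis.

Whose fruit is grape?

Yusuf

With clues 1–5, Ivan is impossible for the one with fruit grape.
With clues 1–6, Wendy is impossible for the one with fruit grape.
That leaves Yusuf.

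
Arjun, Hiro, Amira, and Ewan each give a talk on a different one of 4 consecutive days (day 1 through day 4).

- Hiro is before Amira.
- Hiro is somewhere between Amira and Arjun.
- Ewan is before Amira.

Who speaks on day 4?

Amira

With clue 1, Hiro is ruled out for day 4.
With clues 1–2, Arjun is ruled out for day 4.
With clues 1–3, Ewan is ruled out for day 4.
So day 4 is Amira.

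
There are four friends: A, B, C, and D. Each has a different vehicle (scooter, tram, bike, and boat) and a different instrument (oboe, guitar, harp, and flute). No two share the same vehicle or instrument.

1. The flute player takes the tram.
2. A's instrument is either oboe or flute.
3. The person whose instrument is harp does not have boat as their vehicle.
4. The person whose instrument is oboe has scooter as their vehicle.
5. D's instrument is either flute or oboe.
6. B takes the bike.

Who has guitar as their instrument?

With clues 1–2, A is impossible for the one with instrument guitar.
With clues 1–5, D is impossible for the one with instrument guitar.
With clues 1–6, B is impossible for the one with instrument guitar.
That leaves C.

C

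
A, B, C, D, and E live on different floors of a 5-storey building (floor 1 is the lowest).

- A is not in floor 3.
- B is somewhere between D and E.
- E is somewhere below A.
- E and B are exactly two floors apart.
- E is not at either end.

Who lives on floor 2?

With clues 1–4, D and E are ruled out for floor 2.
With clues 1–5, A and C are ruled out for floor 2.
So floor 2 is B.

B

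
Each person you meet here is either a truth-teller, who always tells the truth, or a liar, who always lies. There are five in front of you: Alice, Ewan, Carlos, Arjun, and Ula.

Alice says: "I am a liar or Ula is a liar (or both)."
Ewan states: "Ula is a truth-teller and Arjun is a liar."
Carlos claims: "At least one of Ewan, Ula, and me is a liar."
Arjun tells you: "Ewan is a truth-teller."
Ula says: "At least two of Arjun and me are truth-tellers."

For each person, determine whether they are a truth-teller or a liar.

Alice: truth-teller, Ewan: liar, Carlos: truth-teller, Arjun: liar, Ula: liar

Consider Alice. Suppose Alice is a liar.
Then Alice's own statement would have to be false, but it can't be — contradiction.
So Alice is a truth-teller.
Consider Ewan. Suppose Ewan is a truth-teller.
Then no assignment of the remaining roles makes every statement match its speaker's type — contradiction.
So Ewan is a liar.
With that fixed, Carlos's statement is true, so Carlos is a truth-teller.
With that fixed, Arjun's statement is false, so Arjun is a liar.
With that fixed, Ula's statement is false, so Ula is a liar.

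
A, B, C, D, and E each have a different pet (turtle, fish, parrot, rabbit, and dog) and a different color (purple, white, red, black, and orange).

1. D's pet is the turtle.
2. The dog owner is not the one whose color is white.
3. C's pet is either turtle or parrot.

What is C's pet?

Clue 1 rules out turtle for C's pet.
With clues 1–3, dog, fish, and rabbit are impossible for C's pet.
That leaves parrot.

parrot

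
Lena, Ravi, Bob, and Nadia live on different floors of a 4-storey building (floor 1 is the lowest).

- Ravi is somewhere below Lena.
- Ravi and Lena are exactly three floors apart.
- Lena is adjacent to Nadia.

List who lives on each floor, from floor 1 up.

Ravi, Bob, Nadia, Lena

From clue 1: Lena is in {2,3,4}.
From clues 1–2: Ravi → floor 1, Lena → floor 4.
From clues 1–3: Bob → floor 2, Nadia → floor 3.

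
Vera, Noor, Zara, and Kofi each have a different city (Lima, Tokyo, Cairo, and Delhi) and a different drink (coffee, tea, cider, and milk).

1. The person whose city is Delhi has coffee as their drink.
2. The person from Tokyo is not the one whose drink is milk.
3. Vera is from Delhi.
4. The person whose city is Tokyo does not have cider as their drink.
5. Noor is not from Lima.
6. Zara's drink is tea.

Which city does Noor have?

Cairo

With clues 1–3, Delhi is impossible for Noor's city.
With clues 1–5, Lima is impossible for Noor's city.
With clues 1–6, Tokyo is impossible for Noor's city.
That leaves Cairo.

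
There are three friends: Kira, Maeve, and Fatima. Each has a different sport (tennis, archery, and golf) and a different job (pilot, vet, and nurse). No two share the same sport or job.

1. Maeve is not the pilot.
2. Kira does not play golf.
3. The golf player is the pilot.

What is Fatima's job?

With clues 1–3, nurse and vet are impossible for Fatima's job.
That leaves pilot.

pilot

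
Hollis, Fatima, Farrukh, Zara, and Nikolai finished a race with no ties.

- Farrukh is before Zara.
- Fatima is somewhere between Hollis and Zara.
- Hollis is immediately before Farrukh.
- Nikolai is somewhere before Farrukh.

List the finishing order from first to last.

From clue 1: Farrukh is in {1,2,3,4}.
From clues 1–2: Fatima is in {2,3,4}.
From clues 1–3: Hollis is in {1,2}.
From clues 1–4: Nikolai → place 1, Hollis → place 2, Farrukh → place 3, Fatima → place 4, Zara → place 5.

Nikolai, Hollis, Farrukh, Fatima, Zara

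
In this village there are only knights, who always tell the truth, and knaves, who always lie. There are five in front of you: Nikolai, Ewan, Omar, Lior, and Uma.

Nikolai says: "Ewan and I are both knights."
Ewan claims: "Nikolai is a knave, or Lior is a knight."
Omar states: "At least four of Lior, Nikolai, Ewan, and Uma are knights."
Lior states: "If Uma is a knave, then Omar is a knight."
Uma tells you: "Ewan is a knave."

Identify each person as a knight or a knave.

Consider Nikolai. Suppose Nikolai is a knight.
Then no assignment of the remaining roles makes every statement match its speaker's type — contradiction.
So Nikolai is a knave.
With that fixed, Ewan's statement is true, so Ewan is a knight.
With that fixed, Omar's statement is false, so Omar is a knave.
With that fixed, Uma's statement is false, so Uma is a knave.
With that fixed, Lior's statement is false, so Lior is a knave.

Nikolai: knave, Ewan: knight, Omar: knave, Lior: knave, Uma: knave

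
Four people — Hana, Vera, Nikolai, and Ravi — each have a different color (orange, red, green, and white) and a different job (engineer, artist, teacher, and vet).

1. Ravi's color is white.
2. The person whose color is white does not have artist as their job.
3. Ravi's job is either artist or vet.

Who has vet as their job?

With clues 1–3, Hana, Nikolai, and Vera are impossible for the one with job vet.
That leaves Ravi.

Ravi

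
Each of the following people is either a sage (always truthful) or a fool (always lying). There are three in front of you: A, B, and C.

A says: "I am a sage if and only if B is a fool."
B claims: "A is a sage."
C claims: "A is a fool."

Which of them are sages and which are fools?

Consider A. Suppose A is a sage.
Then no assignment of the remaining roles makes every statement match its speaker's type — contradiction.
So A is a fool.
With that fixed, B's statement is false, so B is a fool.
With that fixed, C's statement is true, so C is a sage.

A: fool, B: fool, C: sage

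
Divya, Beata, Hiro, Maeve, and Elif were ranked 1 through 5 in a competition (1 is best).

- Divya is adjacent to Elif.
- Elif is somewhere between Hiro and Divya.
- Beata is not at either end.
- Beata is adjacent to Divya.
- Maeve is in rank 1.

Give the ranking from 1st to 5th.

From clues 1–2: Elif is in {2,3,4}.
From clues 1–3: Beata is in {2,3,4}.
From clues 1–4: Divya → rank 3.
From clues 1–5: Maeve → rank 1, Beata → rank 2, Elif → rank 4, Hiro → rank 5.

Maeve, Beata, Divya, Elif, Hiro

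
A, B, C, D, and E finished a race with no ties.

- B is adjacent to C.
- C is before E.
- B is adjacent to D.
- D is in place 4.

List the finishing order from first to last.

From clues 1–2: E is in {3,4,5}.
From clues 1–3: B is in {2,3}.
From clues 1–4: A → place 1, C → place 2, B → place 3, D → place 4, E → place 5.

A, C, B, D, E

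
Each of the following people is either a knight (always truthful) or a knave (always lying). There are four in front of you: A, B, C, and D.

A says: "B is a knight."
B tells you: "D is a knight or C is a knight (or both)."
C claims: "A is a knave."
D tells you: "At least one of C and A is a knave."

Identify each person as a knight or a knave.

A: knight, B: knight, C: knave, D: knight

Consider A. Suppose A is a knave.
Then no assignment of the remaining roles makes every statement match its speaker's type — contradiction.
So A is a knight.
With that fixed, C's statement is false, so C is a knave.
With that fixed, D's statement is true, so D is a knight.
With that fixed, B's statement is true, so B is a knight.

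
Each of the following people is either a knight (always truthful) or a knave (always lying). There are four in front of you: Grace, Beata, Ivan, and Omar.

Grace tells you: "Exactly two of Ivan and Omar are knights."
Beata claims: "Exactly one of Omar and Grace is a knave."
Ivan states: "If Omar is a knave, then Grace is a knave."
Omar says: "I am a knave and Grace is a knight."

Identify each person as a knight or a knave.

Grace: knave, Beata: knave, Ivan: knight, Omar: knave

Consider Grace. Suppose Grace is a knight.
Then whichever role Omar has, Omar's statement has the wrong truth value — contradiction.
So Grace is a knave.
With that fixed, Ivan's statement is true, so Ivan is a knight.
With that fixed, Omar's statement is false, so Omar is a knave.
With that fixed, Beata's statement is false, so Beata is a knave.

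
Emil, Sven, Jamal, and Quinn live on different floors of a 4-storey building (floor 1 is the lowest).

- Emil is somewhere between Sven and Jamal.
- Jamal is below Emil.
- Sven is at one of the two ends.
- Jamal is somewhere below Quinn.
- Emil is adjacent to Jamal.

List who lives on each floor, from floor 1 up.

From clue 1: Emil is in {2,3}.
From clues 1–3: Sven → floor 4.
From clues 1–4: Jamal → floor 1.
From clues 1–5: Emil → floor 2, Quinn → floor 3.

Jamal, Emil, Quinn, Sven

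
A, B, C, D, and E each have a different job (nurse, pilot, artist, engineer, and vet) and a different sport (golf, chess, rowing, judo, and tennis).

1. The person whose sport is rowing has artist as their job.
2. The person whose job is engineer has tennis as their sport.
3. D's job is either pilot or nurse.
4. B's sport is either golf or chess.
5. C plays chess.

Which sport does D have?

With clues 1–3, rowing and tennis are impossible for D's sport.
With clues 1–5, chess and golf are impossible for D's sport.
That leaves judo.

judo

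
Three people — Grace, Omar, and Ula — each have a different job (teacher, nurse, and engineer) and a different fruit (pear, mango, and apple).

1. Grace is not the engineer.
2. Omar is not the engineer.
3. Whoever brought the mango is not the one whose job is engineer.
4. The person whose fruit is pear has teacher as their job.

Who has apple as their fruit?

Ula

With clues 1–4, Grace and Omar are impossible for the one with fruit apple.
That leaves Ula.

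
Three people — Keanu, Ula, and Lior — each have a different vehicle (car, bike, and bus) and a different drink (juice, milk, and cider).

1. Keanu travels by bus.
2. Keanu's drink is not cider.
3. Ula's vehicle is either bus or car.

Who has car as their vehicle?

Clue 1 rules out Keanu for the one with vehicle car.
With clues 1–3, Lior is impossible for the one with vehicle car.
That leaves Ula.

Ula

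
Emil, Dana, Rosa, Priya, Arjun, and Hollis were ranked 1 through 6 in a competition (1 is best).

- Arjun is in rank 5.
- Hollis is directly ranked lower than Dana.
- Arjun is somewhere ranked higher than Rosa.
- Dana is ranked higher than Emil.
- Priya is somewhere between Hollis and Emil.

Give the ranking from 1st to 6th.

From clue 1: Arjun → rank 5.
From clues 1–2: Dana is in {1,2,3}.
From clues 1–3: Rosa → rank 6.
From clues 1–4: Emil is in {3,4}.
From clues 1–5: Dana → rank 1, Hollis → rank 2, Priya → rank 3, Emil → rank 4.

Dana, Hollis, Priya, Emil, Arjun, Rosa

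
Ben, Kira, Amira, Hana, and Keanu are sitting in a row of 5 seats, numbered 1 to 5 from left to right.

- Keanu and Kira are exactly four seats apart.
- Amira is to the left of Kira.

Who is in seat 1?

With clue 1, Amira, Ben, and Hana are ruled out for seat 1.
With clues 1–2, Kira is ruled out for seat 1.
So seat 1 is Keanu.

Keanu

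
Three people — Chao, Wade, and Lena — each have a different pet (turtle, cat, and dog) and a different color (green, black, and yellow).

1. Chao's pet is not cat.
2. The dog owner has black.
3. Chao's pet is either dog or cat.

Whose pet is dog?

Chao

With clues 1–3, Lena and Wade are impossible for the one with pet dog.
That leaves Chao.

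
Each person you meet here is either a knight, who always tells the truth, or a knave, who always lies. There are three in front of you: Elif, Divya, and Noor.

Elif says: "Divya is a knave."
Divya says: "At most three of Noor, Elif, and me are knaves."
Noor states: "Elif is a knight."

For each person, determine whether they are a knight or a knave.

Regardless of anyone's role, Divya's statement is true, so Divya is a knight.
With that fixed, Elif's statement is false, so Elif is a knave.
With that fixed, Noor's statement is false, so Noor is a knave.

Elif: knave, Divya: knight, Noor: knave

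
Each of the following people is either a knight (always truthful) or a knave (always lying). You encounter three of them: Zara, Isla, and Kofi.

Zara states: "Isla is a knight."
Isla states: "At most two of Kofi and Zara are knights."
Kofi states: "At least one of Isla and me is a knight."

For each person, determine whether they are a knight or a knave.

Regardless of anyone's role, Isla's statement is true, so Isla is a knight.
With that fixed, Kofi's statement is true, so Kofi is a knight.
With that fixed, Zara's statement is true, so Zara is a knight.

Zara: knight, Isla: knight, Kofi: knight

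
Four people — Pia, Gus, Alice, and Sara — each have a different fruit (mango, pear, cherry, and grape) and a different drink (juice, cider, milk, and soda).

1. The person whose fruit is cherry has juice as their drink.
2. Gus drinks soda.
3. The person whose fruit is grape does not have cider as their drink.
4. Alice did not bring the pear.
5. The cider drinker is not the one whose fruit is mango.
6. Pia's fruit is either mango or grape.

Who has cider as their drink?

With clues 1–2, Gus is impossible for the one with drink cider.
With clues 1–5, Alice is impossible for the one with drink cider.
With clues 1–6, Pia is impossible for the one with drink cider.
That leaves Sara.

Sara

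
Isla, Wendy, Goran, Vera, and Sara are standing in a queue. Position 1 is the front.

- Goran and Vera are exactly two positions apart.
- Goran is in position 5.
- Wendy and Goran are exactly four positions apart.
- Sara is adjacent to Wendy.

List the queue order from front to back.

From clues 1–2: Vera → position 3, Goran → position 5.
From clues 1–3: Wendy → position 1.
From clues 1–4: Sara → position 2, Isla → position 4.

Wendy, Sara, Vera, Isla, Goran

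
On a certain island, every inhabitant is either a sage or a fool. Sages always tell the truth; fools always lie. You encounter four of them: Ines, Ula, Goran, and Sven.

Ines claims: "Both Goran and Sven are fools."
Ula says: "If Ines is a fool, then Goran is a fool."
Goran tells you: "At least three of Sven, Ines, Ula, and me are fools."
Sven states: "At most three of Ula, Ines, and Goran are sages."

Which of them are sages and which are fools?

Ines: fool, Ula: sage, Goran: fool, Sven: sage

Regardless of anyone's role, Sven's statement is true, so Sven is a sage.
With that fixed, Ines's statement is false, so Ines is a fool.
Consider Ula. Suppose Ula is a fool.
Then whichever role Goran has, Goran's statement has the wrong truth value — contradiction.
So Ula is a sage.
With that fixed, Goran's statement is false, so Goran is a fool.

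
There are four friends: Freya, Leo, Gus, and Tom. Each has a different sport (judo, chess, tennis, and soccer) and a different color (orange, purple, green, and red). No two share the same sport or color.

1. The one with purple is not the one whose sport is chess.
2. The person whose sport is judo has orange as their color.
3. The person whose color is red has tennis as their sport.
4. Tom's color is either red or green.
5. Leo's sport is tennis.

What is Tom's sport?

With clues 1–4, judo and soccer are impossible for Tom's sport.
With clues 1–5, tennis is impossible for Tom's sport.
That leaves chess.

chess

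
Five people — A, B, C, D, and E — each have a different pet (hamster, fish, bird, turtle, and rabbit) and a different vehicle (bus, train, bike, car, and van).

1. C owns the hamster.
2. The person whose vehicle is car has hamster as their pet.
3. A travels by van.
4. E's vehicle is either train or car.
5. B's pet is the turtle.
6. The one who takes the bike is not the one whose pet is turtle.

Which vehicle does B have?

bus

With clues 1–2, car is impossible for B's vehicle.
With clues 1–3, van is impossible for B's vehicle.
With clues 1–4, train is impossible for B's vehicle.
With clues 1–6, bike is impossible for B's vehicle.
That leaves bus.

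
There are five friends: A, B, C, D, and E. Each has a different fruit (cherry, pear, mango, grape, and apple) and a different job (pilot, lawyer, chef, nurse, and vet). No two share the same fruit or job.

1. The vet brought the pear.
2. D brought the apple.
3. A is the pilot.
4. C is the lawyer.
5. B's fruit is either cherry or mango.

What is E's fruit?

pear

With clues 1–2, apple is impossible for E's fruit.
With clues 1–5, cherry, grape, and mango are impossible for E's fruit.
That leaves pear.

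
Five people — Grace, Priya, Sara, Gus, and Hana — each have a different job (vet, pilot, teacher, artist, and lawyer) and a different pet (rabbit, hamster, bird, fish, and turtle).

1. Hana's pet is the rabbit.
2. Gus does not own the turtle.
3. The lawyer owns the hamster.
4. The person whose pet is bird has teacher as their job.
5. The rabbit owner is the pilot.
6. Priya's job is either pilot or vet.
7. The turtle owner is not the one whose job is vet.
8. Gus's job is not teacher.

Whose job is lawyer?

With clues 1–3, Hana is impossible for the one with job lawyer.
With clues 1–6, Priya is impossible for the one with job lawyer.
With clues 1–8, Grace and Sara are impossible for the one with job lawyer.
That leaves Gus.

Gus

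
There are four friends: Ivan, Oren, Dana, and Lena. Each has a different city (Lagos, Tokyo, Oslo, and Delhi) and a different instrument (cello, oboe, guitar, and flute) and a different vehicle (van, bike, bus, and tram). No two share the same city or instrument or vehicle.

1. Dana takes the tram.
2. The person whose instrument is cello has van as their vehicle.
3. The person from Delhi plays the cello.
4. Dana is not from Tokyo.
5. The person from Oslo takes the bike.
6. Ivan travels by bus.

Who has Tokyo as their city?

With clues 1–4, Dana is impossible for the one with city Tokyo.
With clues 1–6, Lena and Oren are impossible for the one with city Tokyo.
That leaves Ivan.

Ivan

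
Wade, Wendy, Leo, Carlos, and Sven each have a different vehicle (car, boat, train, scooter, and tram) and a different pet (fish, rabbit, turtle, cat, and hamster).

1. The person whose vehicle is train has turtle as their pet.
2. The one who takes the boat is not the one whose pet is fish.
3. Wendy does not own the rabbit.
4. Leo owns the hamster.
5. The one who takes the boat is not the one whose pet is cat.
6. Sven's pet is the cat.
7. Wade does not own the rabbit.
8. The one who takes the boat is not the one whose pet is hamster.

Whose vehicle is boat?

With clues 1–5, Wendy is impossible for the one with vehicle boat.
With clues 1–6, Sven is impossible for the one with vehicle boat.
With clues 1–7, Wade is impossible for the one with vehicle boat.
With clues 1–8, Leo is impossible for the one with vehicle boat.
That leaves Carlos.

Carlos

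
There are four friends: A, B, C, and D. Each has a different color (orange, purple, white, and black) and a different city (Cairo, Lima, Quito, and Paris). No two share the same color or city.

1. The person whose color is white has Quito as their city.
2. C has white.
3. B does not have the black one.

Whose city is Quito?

With clues 1–2, A, B, and D are impossible for the one with city Quito.
That leaves C.

C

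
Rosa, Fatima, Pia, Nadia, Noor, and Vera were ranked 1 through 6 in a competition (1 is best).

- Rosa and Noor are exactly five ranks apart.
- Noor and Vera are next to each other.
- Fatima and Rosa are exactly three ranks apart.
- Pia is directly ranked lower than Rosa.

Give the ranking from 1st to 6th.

From clue 1: Rosa is in {1,6}.
From clues 1–4: Rosa → rank 1, Pia → rank 2, Nadia → rank 3, Fatima → rank 4, Vera → rank 5, Noor → rank 6.

Rosa, Pia, Nadia, Fatima, Vera, Noor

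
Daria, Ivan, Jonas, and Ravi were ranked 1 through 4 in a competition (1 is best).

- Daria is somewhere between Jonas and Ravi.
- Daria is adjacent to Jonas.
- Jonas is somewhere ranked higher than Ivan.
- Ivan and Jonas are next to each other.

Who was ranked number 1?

Ravi

With clue 1, Daria is ruled out for rank 1.
With clues 1–3, Ivan is ruled out for rank 1.
With clues 1–4, Jonas is ruled out for rank 1.
So rank 1 is Ravi.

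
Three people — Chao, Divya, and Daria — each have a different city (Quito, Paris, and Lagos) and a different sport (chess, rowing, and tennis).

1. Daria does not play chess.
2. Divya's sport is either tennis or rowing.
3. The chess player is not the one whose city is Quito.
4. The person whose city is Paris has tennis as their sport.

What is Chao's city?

Lagos

With clues 1–3, Quito is impossible for Chao's city.
With clues 1–4, Paris is impossible for Chao's city.
That leaves Lagos.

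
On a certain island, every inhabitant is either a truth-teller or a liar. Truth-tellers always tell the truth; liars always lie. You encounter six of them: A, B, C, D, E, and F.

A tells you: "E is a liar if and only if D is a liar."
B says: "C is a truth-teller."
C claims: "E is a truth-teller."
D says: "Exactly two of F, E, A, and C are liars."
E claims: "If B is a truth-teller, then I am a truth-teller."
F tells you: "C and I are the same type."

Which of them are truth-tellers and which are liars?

Consider A. Suppose A is a truth-teller.
Then no assignment of the remaining roles makes every statement match its speaker's type — contradiction.
So A is a liar.
Consider B. Suppose B is a liar.
Then no assignment of the remaining roles makes every statement match its speaker's type — contradiction.
So B is a truth-teller.
Consider C. Suppose C is a liar.
Then B's statement comes out false, contradicting B being a truth-teller.
So C is a truth-teller.
Consider D. Suppose D is a truth-teller.
Then no assignment of the remaining roles makes every statement match its speaker's type — contradiction.
So D is a liar.
Consider E. Suppose E is a liar.
Then A's statement comes out true, contradicting A being a liar.
So E is a truth-teller.
Consider F. Suppose F is a liar.
Then D's statement comes out true, contradicting D being a liar.
So F is a truth-teller.

A: liar, B: truth-teller, C: truth-teller, D: liar, E: truth-teller, F: truth-teller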